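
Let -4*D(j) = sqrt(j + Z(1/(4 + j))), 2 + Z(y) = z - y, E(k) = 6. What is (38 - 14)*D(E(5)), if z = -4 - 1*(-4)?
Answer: -3*sqrt(390)/5 ≈ -11.849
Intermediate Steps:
z = 0 (z = -4 + 4 = 0)
Z(y) = -2 - y (Z(y) = -2 + (0 - y) = -2 - y)
D(j) = -sqrt(-2 + j - 1/(4 + j))/4 (D(j) = -sqrt(j + (-2 - 1/(4 + j)))/4 = -sqrt(-2 + j - 1/(4 + j))/4)
(38 - 14)*D(E(5)) = (38 - 14)*(-sqrt(-1 + (-2 + 6)*(4 + 6))/sqrt(4 + 6)/4) = 24*(-sqrt(10)*sqrt(-1 + 4*10)/10/4) = 24*(-sqrt(10)*sqrt(-1 + 40)/10/4) = 24*(-sqrt(390)/10/4) = 24*(-sqrt(390)/40) = -3*sqrt(390)/5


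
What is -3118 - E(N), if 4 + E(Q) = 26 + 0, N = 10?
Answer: -3140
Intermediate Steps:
E(Q) = 22 (E(Q) = -4 + (26 + 0) = -4 + 26 = 22)
-3118 - E(N) = -3118 - 1*22 = -3118 - 22 = -3140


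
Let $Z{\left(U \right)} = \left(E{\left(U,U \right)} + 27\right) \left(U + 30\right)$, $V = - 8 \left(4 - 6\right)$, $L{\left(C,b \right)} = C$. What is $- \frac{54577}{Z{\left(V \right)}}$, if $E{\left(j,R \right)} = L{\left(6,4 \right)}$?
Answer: $- \frac{54577}{1518} \approx -35.953$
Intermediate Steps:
$V = 16$ ($V = \left(-8\right) \left(-2\right) = 16$)
$E{\left(j,R \right)} = 6$
$Z{\left(U \right)} = 990 + 33 U$ ($Z{\left(U \right)} = \left(6 + 27\right) \left(U + 30\right) = 33 \left(30 + U\right) = 990 + 33 U$)
$- \frac{54577}{Z{\left(V \right)}} = - \frac{54577}{990 + 33 \cdot 16} = - \frac{54577}{990 + 528} = - \frac{54577}{1518}$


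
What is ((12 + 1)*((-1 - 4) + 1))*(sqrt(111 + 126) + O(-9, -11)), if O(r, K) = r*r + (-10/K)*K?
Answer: -3692 - 52*sqrt(237) ≈ -4492.5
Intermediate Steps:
O(r, K) = -10 + r**2 (O(r, K) = r**2 - 10 = -10 + r**2)
((12 + 1)*((-1 - 4) + 1))*(sqrt(111 + 126) + O(-9, -11)) = ((12 + 1)*((-1 - 4) + 1))*(sqrt(111 + 126) + (-10 + (-9)**2)) = (13*(-5 + 1))*(sqrt(237) + (-10 + 81)) = (13*(-4))*(sqrt(237) + 71) = -52*(71 + sqrt(237)) = -3692 - 52*sqrt(237)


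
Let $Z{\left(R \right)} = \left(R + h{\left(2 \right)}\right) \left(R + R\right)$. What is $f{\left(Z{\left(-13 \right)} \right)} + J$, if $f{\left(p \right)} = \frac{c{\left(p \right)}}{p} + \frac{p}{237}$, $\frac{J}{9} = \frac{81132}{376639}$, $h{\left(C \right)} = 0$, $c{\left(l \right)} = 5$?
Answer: $\frac{101967503059}{30171043734} \approx 3.3796$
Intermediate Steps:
$Z{\left(R \right)} = 2 R^{2}$ ($Z{\left(R \right)} = \left(R + 0\right) \left(R + R\right) = R 2 R = 2 R^{2}$)
$J = \frac{730188}{376639}$ ($J = 9 \cdot \frac{81132}{376639} = \frac{730188}{376639} \approx 1.9387$)
$f{\left(p \right)} = \frac{5}{p} + \frac{p}{237}$
$f{\left(Z{\left(-13 \right)} \right)} + J = \left(\frac{5}{2 \left(-13\right)^{2}} + \frac{2 \left(-13\right)^{2}}{237}\right) + \frac{730188}{376639} = \left(\frac{5}{2 \cdot 169} + \frac{2 \cdot 169}{237}\right) + \frac{730188}{376639} = \left(\frac{5}{338} + \frac{1}{237} \cdot 338\right) + \frac{730188}{376639} = \left(5 \cdot \frac{1}{338} + \frac{338}{237}\right) + \frac{730188}{376639} = \left(\frac{5}{338} + \frac{338}{237}\right) + \frac{730188}{376639} = \frac{115429}{80106} + \frac{730188}{376639} = \frac{101967503059}{30171043734}$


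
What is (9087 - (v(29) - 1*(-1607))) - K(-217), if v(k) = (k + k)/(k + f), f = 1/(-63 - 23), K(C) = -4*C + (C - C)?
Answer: 16478728/2493 ≈ 6610.0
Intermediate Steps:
K(C) = -4*C (K(C) = -4*C + 0 = -4*C)
f = -1/86 (f = 1/(-86) = -1/86 ≈ -0.011628)
v(k) = 2*k/(-1/86 + k) (v(k) = (k + k)/(k - 1/86) = (2*k)/(-1/86 + k) = 2*k/(-1/86 + k))
(9087 - (v(29) - 1*(-1607))) - K(-217) = (9087 - (172*29/(-1 + 86*29) - 1*(-1607))) - (-4)*(-217) = (9087 - (172*29/(-1 + 2494) + 1607)) - 1*868 = (9087 - (172*29/2493 + 1607)) - 868 = (9087 - (172*29*(1/2493) + 1607)) - 868 = (9087 - (4988/2493 + 1607)) - 868 = (9087 - 1*4011239/2493) - 868 = (9087 - 4011239/2493) - 868 = 18642652/2493 - 868 = 16478728/2493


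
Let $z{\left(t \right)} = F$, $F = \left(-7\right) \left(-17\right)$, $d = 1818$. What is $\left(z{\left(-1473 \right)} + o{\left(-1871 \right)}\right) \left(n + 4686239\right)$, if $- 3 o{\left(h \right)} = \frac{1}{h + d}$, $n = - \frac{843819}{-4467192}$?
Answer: $\frac{22006633129038103}{39460196} \approx 5.5769 \cdot 10^{8}$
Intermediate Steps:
$F = 119$
$z{\left(t \right)} = 119$
$n = \frac{281273}{1489064}$ ($n = \left(-843819\right) \left(- \frac{1}{4467192}\right) = \frac{281273}{1489064} \approx 0.18889$)
$o{\left(h \right)} = - \frac{1}{3 \left(1818 + h\right)}$ ($o{\left(h \right)} = - \frac{1}{3 \left(h + 1818\right)} = - \frac{1}{3 \left(1818 + h\right)}$)
$\left(z{\left(-1473 \right)} + o{\left(-1871 \right)}\right) \left(n + 4686239\right) = \left(119 - \frac{1}{5454 + 3 \left(-1871\right)}\right) \left(\frac{281273}{1489064} + 4686239\right) = \left(119 - \frac{1}{5454 - 5613}\right) \frac{6978110071569}{1489064} = \left(119 - \frac{1}{-159}\right) \frac{6978110071569}{1489064} = \left(119 - - \frac{1}{159}\right) \frac{6978110071569}{1489064} = \left(119 + \frac{1}{159}\right) \frac{6978110071569}{1489064} = \frac{18922}{159} \cdot \frac{6978110071569}{1489064} = \frac{22006633129038103}{39460196}$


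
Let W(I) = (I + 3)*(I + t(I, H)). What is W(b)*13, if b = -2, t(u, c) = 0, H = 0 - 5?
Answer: -26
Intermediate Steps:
H = -5
W(I) = I*(3 + I) (W(I) = (I + 3)*(I + 0) = (3 + I)*I = I*(3 + I))
W(b)*13 = -2*(3 - 2)*13 = -2*1*13 = -2*13 = -26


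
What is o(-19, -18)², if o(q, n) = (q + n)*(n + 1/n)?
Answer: 144600625/324 ≈ 4.4630e+5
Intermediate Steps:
o(q, n) = (n + q)*(n + 1/n)
o(-19, -18)² = (1 + (-18)² - 18*(-19) - 19/(-18))² = (1 + 324 + 342 - 19*(-1/18))² = (1 + 324 + 342 + 19/18)² = (12025/18)² = 144600625/324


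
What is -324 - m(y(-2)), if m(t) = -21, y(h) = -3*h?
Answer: -303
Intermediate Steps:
-324 - m(y(-2)) = -324 - 1*(-21) = -324 + 21 = -303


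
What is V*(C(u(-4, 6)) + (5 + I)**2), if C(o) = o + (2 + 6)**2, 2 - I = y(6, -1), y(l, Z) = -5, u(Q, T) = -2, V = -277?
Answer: -57062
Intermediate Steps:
I = 7 (I = 2 - 1*(-5) = 2 + 5 = 7)
C(o) = 64 + o (C(o) = o + 8**2 = o + 64 = 64 + o)
V*(C(u(-4, 6)) + (5 + I)**2) = -277*((64 - 2) + (5 + 7)**2) = -277*(62 + 12**2) = -277*(62 + 144) = -277*206 = -57062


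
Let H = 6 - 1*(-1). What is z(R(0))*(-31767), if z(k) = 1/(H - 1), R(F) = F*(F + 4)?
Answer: -10589/2 ≈ -5294.5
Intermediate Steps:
H = 7 (H = 6 + 1 = 7)
R(F) = F*(4 + F)
z(k) = ⅙ (z(k) = 1/(7 - 1) = 1/6 = ⅙)
z(R(0))*(-31767) = (⅙)*(-31767) = -10589/2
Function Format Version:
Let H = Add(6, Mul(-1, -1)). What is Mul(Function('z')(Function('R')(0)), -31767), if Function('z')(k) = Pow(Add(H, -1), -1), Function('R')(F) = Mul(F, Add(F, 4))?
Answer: Rational(-10589, 2) ≈ -5294.5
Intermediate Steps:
H = 7 (H = Add(6, 1) = 7)
Function('R')(F) = Mul(F, Add(4, F))
Function('z')(k) = Rational(1, 6) (Function('z')(k) = Pow(Add(7, -1), -1) = Pow(6, -1) = Rational(1, 6))
Mul(Function('z')(Function('R')(0)), -31767) = Mul(Rational(1, 6), -31767) = Rational(-10589, 2)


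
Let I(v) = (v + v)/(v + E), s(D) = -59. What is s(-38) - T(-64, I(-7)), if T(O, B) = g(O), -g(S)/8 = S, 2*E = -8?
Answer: -571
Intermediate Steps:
E = -4 (E = (½)*(-8) = -4)
g(S) = -8*S
I(v) = 2*v/(-4 + v) (I(v) = (v + v)/(v - 4) = (2*v)/(-4 + v) = 2*v/(-4 + v))
T(O, B) = -8*O
s(-38) - T(-64, I(-7)) = -59 - (-8)*(-64) = -59 - 1*512 = -59 - 512 = -571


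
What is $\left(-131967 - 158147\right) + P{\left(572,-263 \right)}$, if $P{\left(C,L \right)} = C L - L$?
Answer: $-440287$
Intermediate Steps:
$P{\left(C,L \right)} = - L + C L$
$\left(-131967 - 158147\right) + P{\left(572,-263 \right)} = \left(-131967 - 158147\right) - 263 \left(-1 + 572\right) = -290114 - 150173 = -440287$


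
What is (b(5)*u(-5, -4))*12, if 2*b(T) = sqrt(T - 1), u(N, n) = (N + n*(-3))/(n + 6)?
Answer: 42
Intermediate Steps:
u(N, n) = (N - 3*n)/(6 + n)
b(T) = sqrt(-1 + T)/2 (b(T) = sqrt(T - 1)/2 = sqrt(-1 + T)/2)
(b(5)*u(-5, -4))*12 = ((sqrt(-1 + 5)/2)*((-5 - 3*(-4))/(6 - 4)))*12 = ((sqrt(4)/2)*((-5 + 12)/2))*12 = (((1/2)*2)*((1/2)*7))*12 = (1*(7/2))*12 = (7/2)*12 = 42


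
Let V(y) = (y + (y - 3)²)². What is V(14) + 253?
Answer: 18478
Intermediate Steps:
V(y) = (y + (-3 + y)²)²
V(14) + 253 = (14 + (-3 + 14)²)² + 253 = (14 + 11²)² + 253 = (14 + 121)² + 253 = 135² + 253 = 18225 + 253 = 18478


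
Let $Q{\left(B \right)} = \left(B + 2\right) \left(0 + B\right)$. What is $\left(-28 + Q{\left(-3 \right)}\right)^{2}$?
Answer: $625$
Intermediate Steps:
$Q{\left(B \right)} = B \left(2 + B\right)$ ($Q{\left(B \right)} = \left(2 + B\right) B = B \left(2 + B\right)$)
$\left(-28 + Q{\left(-3 \right)}\right)^{2} = \left(-28 - 3 \left(2 - 3\right)\right)^{2} = \left(-28 - -3\right)^{2} = \left(-28 + 3\right)^{2} = \left(-25\right)^{2} = 625$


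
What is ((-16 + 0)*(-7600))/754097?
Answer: 121600/754097 ≈ 0.16125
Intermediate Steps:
((-16 + 0)*(-7600))/754097 = -16*(-7600)*(1/754097) = 121600*(1/754097) = 121600/754097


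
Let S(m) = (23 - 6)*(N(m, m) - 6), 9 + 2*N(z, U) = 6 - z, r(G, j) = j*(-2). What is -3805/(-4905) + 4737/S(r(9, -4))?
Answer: -8996443/383571 ≈ -23.454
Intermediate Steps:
r(G, j) = -2*j
N(z, U) = -3/2 - z/2 (N(z, U) = -9/2 + (6 - z)/2 = -9/2 + (3 - z/2) = -3/2 - z/2)
S(m) = -255/2 - 17*m/2 (S(m) = (23 - 6)*((-3/2 - m/2) - 6) = 17*(-15/2 - m/2) = -255/2 - 17*m/2)
-3805/(-4905) + 4737/S(r(9, -4)) = -3805/(-4905) + 4737/(-255/2 - (-17)*(-4)) = -3805*(-1/4905) + 4737/(-255/2 - 17/2*8) = 761/981 + 4737/(-255/2 - 68) = 761/981 + 4737/(-391/2) = 761/981 + 4737*(-2/391) = 761/981 - 9474/391 = -8996443/383571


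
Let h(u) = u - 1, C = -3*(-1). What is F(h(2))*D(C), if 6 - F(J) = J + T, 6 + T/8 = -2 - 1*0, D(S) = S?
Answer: 207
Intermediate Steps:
C = 3
h(u) = -1 + u
T = -64 (T = -48 + 8*(-2 - 1*0) = -48 + 8*(-2 + 0) = -48 + 8*(-2) = -48 - 16 = -64)
F(J) = 70 - J (F(J) = 6 - (J - 64) = 6 - (-64 + J) = 6 + (64 - J) = 70 - J)
F(h(2))*D(C) = (70 - (-1 + 2))*3 = (70 - 1*1)*3 = (70 - 1)*3 = 69*3 = 207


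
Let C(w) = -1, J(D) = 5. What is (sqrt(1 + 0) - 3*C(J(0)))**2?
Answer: 16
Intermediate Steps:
(sqrt(1 + 0) - 3*C(J(0)))**2 = (sqrt(1 + 0) - 3*(-1))**2 = (sqrt(1) + 3)**2 = (1 + 3)**2 = 4**2 = 16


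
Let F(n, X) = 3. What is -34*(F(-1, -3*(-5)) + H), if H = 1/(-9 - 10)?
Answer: -1904/19 ≈ -100.21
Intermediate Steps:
H = -1/19 (H = 1/(-19) = -1/19 ≈ -0.052632)
-34*(F(-1, -3*(-5)) + H) = -34*(3 - 1/19) = -34*56/19 = -1904/19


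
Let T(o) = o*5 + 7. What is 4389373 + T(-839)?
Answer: 4385185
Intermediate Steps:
T(o) = 7 + 5*o (T(o) = 5*o + 7 = 7 + 5*o)
4389373 + T(-839) = 4389373 + (7 + 5*(-839)) = 4389373 + (7 - 4195) = 4389373 - 4188 = 4385185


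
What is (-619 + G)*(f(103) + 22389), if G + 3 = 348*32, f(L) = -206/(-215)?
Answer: 50612724274/215 ≈ 2.3541e+8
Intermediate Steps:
f(L) = 206/215 (f(L) = -206*(-1/215) = 206/215)
G = 11133 (G = -3 + 348*32 = -3 + 11136 = 11133)
(-619 + G)*(f(103) + 22389) = (-619 + 11133)*(206/215 + 22389) = 10514*(4813841/215) = 50612724274/215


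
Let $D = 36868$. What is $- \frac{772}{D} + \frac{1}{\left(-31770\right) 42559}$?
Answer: $- \frac{260955199207}{12462300446310} \approx -0.02094$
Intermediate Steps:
$- \frac{772}{D} + \frac{1}{\left(-31770\right) 42559} = - \frac{772}{36868} + \frac{1}{\left(-31770\right) 42559} = \left(-772\right) \frac{1}{36868} - \frac{1}{1352099430} = - \frac{193}{9217} - \frac{1}{1352099430} = - \frac{260955199207}{12462300446310}$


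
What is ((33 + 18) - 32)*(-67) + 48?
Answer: -1225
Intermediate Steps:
((33 + 18) - 32)*(-67) + 48 = (51 - 32)*(-67) + 48 = 19*(-67) + 48 = -1273 + 48 = -1225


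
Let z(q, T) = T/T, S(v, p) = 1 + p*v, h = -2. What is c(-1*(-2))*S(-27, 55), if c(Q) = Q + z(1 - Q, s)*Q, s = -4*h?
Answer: -5936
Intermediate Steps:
s = 8 (s = -4*(-2) = 8)
z(q, T) = 1
c(Q) = 2*Q (c(Q) = Q + 1*Q = Q + Q = 2*Q)
c(-1*(-2))*S(-27, 55) = (2*(-1*(-2)))*(1 + 55*(-27)) = (2*2)*(1 - 1485) = 4*(-1484) = -5936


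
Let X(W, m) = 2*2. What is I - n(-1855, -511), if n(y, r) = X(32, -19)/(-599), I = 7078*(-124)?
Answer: -525725524/599 ≈ -8.7767e+5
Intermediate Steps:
I = -877672
X(W, m) = 4
n(y, r) = -4/599 (n(y, r) = 4/(-599) = 4*(-1/599) = -4/599)
I - n(-1855, -511) = -877672 - 1*(-4/599) = -877672 + 4/599 = -525725524/599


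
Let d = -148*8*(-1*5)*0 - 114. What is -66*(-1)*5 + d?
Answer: 216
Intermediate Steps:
d = -114 (d = -148*8*(-5)*0 - 114 = -(-5920)*0 - 114 = -148*0 - 114 = 0 - 114 = -114)
-66*(-1)*5 + d = -66*(-1)*5 - 114 = 66*5 - 114 = 330 - 114 = 216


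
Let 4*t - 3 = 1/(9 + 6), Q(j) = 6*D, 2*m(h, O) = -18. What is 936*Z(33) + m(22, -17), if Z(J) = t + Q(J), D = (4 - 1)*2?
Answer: 172023/5 ≈ 34405.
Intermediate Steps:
D = 6 (D = 3*2 = 6)
m(h, O) = -9 (m(h, O) = (½)*(-18) = -9)
Q(j) = 36 (Q(j) = 6*6 = 36)
t = 23/30 (t = ¾ + 1/(4*(9 + 6)) = ¾ + (¼)/15 = ¾ + (¼)*(1/15) = ¾ + 1/60 = 23/30 ≈ 0.76667)
Z(J) = 1103/30 (Z(J) = 23/30 + 36 = 1103/30)
936*Z(33) + m(22, -17) = 936*(1103/30) - 9 = 172068/5 - 9 = 172023/5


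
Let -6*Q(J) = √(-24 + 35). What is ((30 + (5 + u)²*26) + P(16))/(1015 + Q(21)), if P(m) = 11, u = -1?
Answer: 16698780/37088089 + 2742*√11/37088089 ≈ 0.45049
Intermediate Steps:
Q(J) = -√11/6 (Q(J) = -√(-24 + 35)/6 = -√11/6)
((30 + (5 + u)²*26) + P(16))/(1015 + Q(21)) = ((30 + (5 - 1)²*26) + 11)/(1015 - √11/6) = ((30 + 4²*26) + 11)/(1015 - √11/6) = ((30 + 16*26) + 11)/(1015 - √11/6) = ((30 + 416) + 11)/(1015 - √11/6) = (446 + 11)/(1015 - √11/6) = 457/(1015 - √11/6)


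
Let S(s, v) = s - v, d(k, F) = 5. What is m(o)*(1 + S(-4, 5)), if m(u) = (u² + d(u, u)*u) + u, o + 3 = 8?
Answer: -440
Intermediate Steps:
o = 5 (o = -3 + 8 = 5)
m(u) = u² + 6*u (m(u) = (u² + 5*u) + u = u² + 6*u)
m(o)*(1 + S(-4, 5)) = (5*(6 + 5))*(1 + (-4 - 1*5)) = (5*11)*(1 + (-4 - 5)) = 55*(1 - 9) = 55*(-8) = -440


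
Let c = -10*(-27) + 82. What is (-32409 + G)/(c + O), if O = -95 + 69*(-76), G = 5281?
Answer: 27128/4987 ≈ 5.4397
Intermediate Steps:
c = 352 (c = 270 + 82 = 352)
O = -5339 (O = -95 - 5244 = -5339)
(-32409 + G)/(c + O) = (-32409 + 5281)/(352 - 5339) = -27128/(-4987) = -27128*(-1/4987) = 27128/4987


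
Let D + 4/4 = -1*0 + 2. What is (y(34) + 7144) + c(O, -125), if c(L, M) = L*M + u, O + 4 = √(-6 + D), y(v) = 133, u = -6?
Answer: 7771 - 125*I*√5 ≈ 7771.0 - 279.51*I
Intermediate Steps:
D = 1 (D = -1 + (-1*0 + 2) = -1 + (0 + 2) = -1 + 2 = 1)
O = -4 + I*√5 (O = -4 + √(-6 + 1) = -4 + √(-5) = -4 + I*√5 ≈ -4.0 + 2.2361*I)
c(L, M) = -6 + L*M (c(L, M) = L*M - 6 = -6 + L*M)
(y(34) + 7144) + c(O, -125) = (133 + 7144) + (-6 + (-4 + I*√5)*(-125)) = 7277 + (-6 + (500 - 125*I*√5)) = 7277 + (494 - 125*I*√5) = 7771 - 125*I*√5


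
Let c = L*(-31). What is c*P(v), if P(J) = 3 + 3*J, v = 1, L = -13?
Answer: 2418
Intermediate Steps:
c = 403 (c = -13*(-31) = 403)
c*P(v) = 403*(3 + 3*1) = 403*(3 + 3) = 403*6 = 2418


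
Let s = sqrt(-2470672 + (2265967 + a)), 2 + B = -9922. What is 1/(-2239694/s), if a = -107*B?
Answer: -sqrt(857163)/2239694 ≈ -0.00041337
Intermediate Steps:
B = -9924 (B = -2 - 9922 = -9924)
a = 1061868 (a = -107*(-9924) = 1061868)
s = sqrt(857163) (s = sqrt(-2470672 + (2265967 + 1061868)) = sqrt(-2470672 + 3327835) = sqrt(857163) ≈ 925.83)
1/(-2239694/s) = 1/(-2239694*sqrt(857163)/857163) = -sqrt(857163)/2239694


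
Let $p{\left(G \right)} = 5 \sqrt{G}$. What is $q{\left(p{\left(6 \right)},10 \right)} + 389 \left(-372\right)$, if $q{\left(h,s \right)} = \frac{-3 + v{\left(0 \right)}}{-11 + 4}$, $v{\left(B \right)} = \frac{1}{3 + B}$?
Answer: $- \frac{3038860}{21} \approx -1.4471 \cdot 10^{5}$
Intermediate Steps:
$q{\left(h,s \right)} = \frac{8}{21}$ ($q{\left(h,s \right)} = \frac{-3 + \frac{1}{3 + 0}}{-11 + 4} = \frac{-3 + \frac{1}{3}}{-7} = \left(-3 + \frac{1}{3}\right) \left(- \frac{1}{7}\right) = \left(- \frac{8}{3}\right) \left(- \frac{1}{7}\right) = \frac{8}{21}$)
$q{\left(p{\left(6 \right)},10 \right)} + 389 \left(-372\right) = \frac{8}{21} + 389 \left(-372\right) = \frac{8}{21} - 144708 = - \frac{3038860}{21}$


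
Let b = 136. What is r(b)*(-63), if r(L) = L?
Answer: -8568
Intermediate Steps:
r(b)*(-63) = 136*(-63) = -8568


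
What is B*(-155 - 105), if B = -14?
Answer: 3640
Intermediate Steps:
B*(-155 - 105) = -14*(-155 - 105) = -14*(-260) = 3640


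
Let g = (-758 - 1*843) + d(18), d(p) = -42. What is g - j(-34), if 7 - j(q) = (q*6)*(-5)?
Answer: -630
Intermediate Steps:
j(q) = 7 + 30*q (j(q) = 7 - q*6*(-5) = 7 - 6*q*(-5) = 7 - (-30)*q = 7 + 30*q)
g = -1643 (g = (-758 - 1*843) - 42 = (-758 - 843) - 42 = -1601 - 42 = -1643)
g - j(-34) = -1643 - (7 + 30*(-34)) = -1643 - (7 - 1020) = -1643 - 1*(-1013) = -1643 + 1013 = -630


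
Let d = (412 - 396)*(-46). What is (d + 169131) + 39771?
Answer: 208166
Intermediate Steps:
d = -736 (d = 16*(-46) = -736)
(d + 169131) + 39771 = (-736 + 169131) + 39771 = 168395 + 39771 = 208166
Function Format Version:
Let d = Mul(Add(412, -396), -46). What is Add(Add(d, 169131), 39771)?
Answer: 208166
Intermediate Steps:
d = -736 (d = Mul(16, -46) = -736)
Add(Add(d, 169131), 39771) = Add(Add(-736, 169131), 39771) = Add(168395, 39771) = 208166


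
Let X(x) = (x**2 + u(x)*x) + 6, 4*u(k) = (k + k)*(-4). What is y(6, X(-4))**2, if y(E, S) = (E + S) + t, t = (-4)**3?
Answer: 4624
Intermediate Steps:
t = -64
u(k) = -2*k (u(k) = ((k + k)*(-4))/4 = ((2*k)*(-4))/4 = (-8*k)/4 = -2*k)
X(x) = 6 - x**2 (X(x) = (x**2 + (-2*x)*x) + 6 = (x**2 - 2*x**2) + 6 = -x**2 + 6 = 6 - x**2)
y(E, S) = -64 + E + S (y(E, S) = (E + S) - 64 = -64 + E + S)
y(6, X(-4))**2 = (-64 + 6 + (6 - 1*(-4)**2))**2 = (-64 + 6 + (6 - 1*16))**2 = (-64 + 6 + (6 - 16))**2 = (-64 + 6 - 10)**2 = (-68)**2 = 4624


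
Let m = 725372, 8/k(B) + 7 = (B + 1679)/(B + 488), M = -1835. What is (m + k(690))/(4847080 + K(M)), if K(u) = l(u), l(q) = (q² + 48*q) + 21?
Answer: 2131500910/23878973871 ≈ 0.089263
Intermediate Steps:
k(B) = 8/(-7 + (1679 + B)/(488 + B)) (k(B) = 8/(-7 + (B + 1679)/(B + 488)) = 8/(-7 + (1679 + B)/(488 + B)))
l(q) = 21 + q² + 48*q
K(u) = 21 + u² + 48*u
(m + k(690))/(4847080 + K(M)) = (725372 + 8*(-488 - 1*690)/(3*(579 + 2*690)))/(4847080 + (21 + (-1835)² + 48*(-1835))) = (725372 + 8*(-488 - 690)/(3*(579 + 1380)))/(4847080 + (21 + 3367225 - 88080)) = (725372 + (8/3)*(-1178)/1959)/(4847080 + 3279166) = (725372 + (8/3)*(1/1959)*(-1178))/8126246 = (725372 - 9424/5877)*(1/8126246) = (4263001820/5877)*(1/8126246) = 2131500910/23878973871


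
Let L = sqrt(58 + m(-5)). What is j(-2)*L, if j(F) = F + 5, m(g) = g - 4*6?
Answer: 3*sqrt(29) ≈ 16.155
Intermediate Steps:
m(g) = -24 + g (m(g) = g - 24 = -24 + g)
j(F) = 5 + F
L = sqrt(29) (L = sqrt(58 + (-24 - 5)) = sqrt(58 - 29) = sqrt(29) ≈ 5.3852)
j(-2)*L = (5 - 2)*sqrt(29) = 3*sqrt(29)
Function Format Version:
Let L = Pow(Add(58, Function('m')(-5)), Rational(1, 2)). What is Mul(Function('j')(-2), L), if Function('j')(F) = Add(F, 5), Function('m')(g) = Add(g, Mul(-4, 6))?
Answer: Mul(3, Pow(29, Rational(1, 2))) ≈ 16.155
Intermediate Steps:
Function('m')(g) = Add(-24, g) (Function('m')(g) = Add(g, -24) = Add(-24, g))
Function('j')(F) = Add(5, F)
L = Pow(29, Rational(1, 2)) (L = Pow(Add(58, Add(-24, -5)), Rational(1, 2)) = Pow(Add(58, -29), Rational(1, 2)) = Pow(29, Rational(1, 2)) ≈ 5.3852)
Mul(Function('j')(-2), L) = Mul(Add(5, -2), Pow(29, Rational(1, 2))) = Mul(3, Pow(29, Rational(1, 2)))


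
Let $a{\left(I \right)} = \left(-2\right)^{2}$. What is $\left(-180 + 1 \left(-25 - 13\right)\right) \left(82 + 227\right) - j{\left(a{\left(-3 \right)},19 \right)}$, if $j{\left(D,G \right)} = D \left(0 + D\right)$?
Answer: $-67378$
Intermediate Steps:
$a{\left(I \right)} = 4$
$j{\left(D,G \right)} = D^{2}$ ($j{\left(D,G \right)} = D D = D^{2}$)
$\left(-180 + 1 \left(-25 - 13\right)\right) \left(82 + 227\right) - j{\left(a{\left(-3 \right)},19 \right)} = \left(-180 + 1 \left(-25 - 13\right)\right) \left(82 + 227\right) - 4^{2} = \left(-180 + 1 \left(-38\right)\right) 309 - 16 = \left(-180 - 38\right) 309 - 16 = \left(-218\right) 309 - 16 = -67362 - 16 = -67378$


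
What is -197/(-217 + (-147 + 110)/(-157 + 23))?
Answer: 26398/29041 ≈ 0.90899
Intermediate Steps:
-197/(-217 + (-147 + 110)/(-157 + 23)) = -197/(-217 - 37/(-134)) = -197/(-217 - 37*(-1/134)) = -197/(-217 + 37/134) = -197/(-29041/134) = -197*(-134/29041) = 26398/29041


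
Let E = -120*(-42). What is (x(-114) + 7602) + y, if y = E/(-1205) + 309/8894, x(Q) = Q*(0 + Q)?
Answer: 44141974809/2143454 ≈ 20594.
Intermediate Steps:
x(Q) = Q² (x(Q) = Q*Q = Q²)
E = 5040
y = -8890683/2143454 (y = 5040/(-1205) + 309/8894 = 5040*(-1/1205) + 309*(1/8894) = -1008/241 + 309/8894 = -8890683/2143454 ≈ -4.1478)
(x(-114) + 7602) + y = ((-114)² + 7602) - 8890683/2143454 = (12996 + 7602) - 8890683/2143454 = 20598 - 8890683/2143454 = 44141974809/2143454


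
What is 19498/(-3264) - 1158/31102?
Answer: -152551627/25379232 ≈ -6.0109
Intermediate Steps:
19498/(-3264) - 1158/31102 = 19498*(-1/3264) - 1158*1/31102 = -9749/1632 - 579/15551 = -152551627/25379232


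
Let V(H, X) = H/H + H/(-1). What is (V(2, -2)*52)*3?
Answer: -156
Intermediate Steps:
V(H, X) = 1 - H (V(H, X) = 1 + H*(-1) = 1 - H)
(V(2, -2)*52)*3 = ((1 - 1*2)*52)*3 = ((1 - 2)*52)*3 = -1*52*3 = -52*3 = -156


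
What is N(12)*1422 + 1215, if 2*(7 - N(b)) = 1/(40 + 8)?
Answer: 178467/16 ≈ 11154.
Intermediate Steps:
N(b) = 671/96 (N(b) = 7 - 1/(2*(40 + 8)) = 7 - ½/48 = 7 - ½*1/48 = 7 - 1/96 = 671/96)
N(12)*1422 + 1215 = (671/96)*1422 + 1215 = 159027/16 + 1215 = 178467/16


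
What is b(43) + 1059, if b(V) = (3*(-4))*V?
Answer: 543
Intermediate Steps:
b(V) = -12*V
b(43) + 1059 = -12*43 + 1059 = -516 + 1059 = 543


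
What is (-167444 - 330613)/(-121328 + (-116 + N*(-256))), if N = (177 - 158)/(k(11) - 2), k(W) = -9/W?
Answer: 2205681/530180 ≈ 4.1602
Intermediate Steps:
N = -209/31 (N = (177 - 158)/(-9/11 - 2) = 19/(-9*1/11 - 2) = 19/(-9/11 - 2) = 19/(-31/11) = 19*(-11/31) = -209/31 ≈ -6.7419)
(-167444 - 330613)/(-121328 + (-116 + N*(-256))) = (-167444 - 330613)/(-121328 + (-116 - 209/31*(-256))) = -498057/(-121328 + (-116 + 53504/31)) = -498057/(-121328 + 49908/31) = -498057/(-3711260/31) = -498057*(-31/3711260) = 2205681/530180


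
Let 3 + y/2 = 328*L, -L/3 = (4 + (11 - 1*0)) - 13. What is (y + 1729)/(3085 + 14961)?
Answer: -2213/18046 ≈ -0.12263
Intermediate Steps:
L = -6 (L = -3*((4 + (11 - 1*0)) - 13) = -3*((4 + (11 + 0)) - 13) = -3*((4 + 11) - 13) = -3*(15 - 13) = -3*2 = -6)
y = -3942 (y = -6 + 2*(328*(-6)) = -6 + 2*(-1968) = -6 - 3936 = -3942)
(y + 1729)/(3085 + 14961) = (-3942 + 1729)/(3085 + 14961) = -2213/18046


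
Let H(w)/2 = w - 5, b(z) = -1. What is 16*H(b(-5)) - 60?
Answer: -252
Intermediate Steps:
H(w) = -10 + 2*w (H(w) = 2*(w - 5) = 2*(-5 + w) = -10 + 2*w)
16*H(b(-5)) - 60 = 16*(-10 + 2*(-1)) - 60 = 16*(-10 - 2) - 60 = 16*(-12) - 60 = -192 - 60 = -252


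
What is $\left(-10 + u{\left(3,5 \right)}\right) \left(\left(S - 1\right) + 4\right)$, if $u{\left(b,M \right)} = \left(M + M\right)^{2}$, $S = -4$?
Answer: $-90$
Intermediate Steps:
$u{\left(b,M \right)} = 4 M^{2}$ ($u{\left(b,M \right)} = \left(2 M\right)^{2} = 4 M^{2}$)
$\left(-10 + u{\left(3,5 \right)}\right) \left(\left(S - 1\right) + 4\right) = \left(-10 + 4 \cdot 5^{2}\right) \left(\left(-4 - 1\right) + 4\right) = \left(-10 + 4 \cdot 25\right) \left(-5 + 4\right) = \left(-10 + 100\right) \left(-1\right) = 90 \left(-1\right) = -90$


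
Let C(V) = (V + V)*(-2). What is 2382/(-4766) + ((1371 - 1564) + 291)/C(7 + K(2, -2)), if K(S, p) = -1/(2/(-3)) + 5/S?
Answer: -142969/52426 ≈ -2.7271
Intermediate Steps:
K(S, p) = 3/2 + 5/S (K(S, p) = -1/(2*(-⅓)) + 5/S = -1/(-⅔) + 5/S = -1*(-3/2) + 5/S = 3/2 + 5/S)
C(V) = -4*V (C(V) = (2*V)*(-2) = -4*V)
2382/(-4766) + ((1371 - 1564) + 291)/C(7 + K(2, -2)) = 2382/(-4766) + ((1371 - 1564) + 291)/((-4*(7 + (3/2 + 5/2)))) = 2382*(-1/4766) + (-193 + 291)/((-4*(7 + (3/2 + 5*(½))))) = -1191/2383 + 98/((-4*(7 + (3/2 + 5/2)))) = -1191/2383 + 98/((-4*(7 + 4))) = -1191/2383 + 98/((-4*11)) = -1191/2383 + 98/(-44) = -1191/2383 + 98*(-1/44) = -1191/2383 - 49/22 = -142969/52426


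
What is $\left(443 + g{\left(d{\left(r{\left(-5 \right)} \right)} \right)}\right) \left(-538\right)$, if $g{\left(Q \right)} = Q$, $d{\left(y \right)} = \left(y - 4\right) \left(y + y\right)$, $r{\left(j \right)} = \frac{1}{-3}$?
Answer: $- \frac{2158994}{9} \approx -2.3989 \cdot 10^{5}$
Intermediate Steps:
$r{\left(j \right)} = - \frac{1}{3}$
$d{\left(y \right)} = 2 y \left(-4 + y\right)$ ($d{\left(y \right)} = \left(-4 + y\right) 2 y = 2 y \left(-4 + y\right)$)
$\left(443 + g{\left(d{\left(r{\left(-5 \right)} \right)} \right)}\right) \left(-538\right) = \left(443 + 2 \left(- \frac{1}{3}\right) \left(-4 - \frac{1}{3}\right)\right) \left(-538\right) = \left(443 + 2 \left(- \frac{1}{3}\right) \left(- \frac{13}{3}\right)\right) \left(-538\right) = \left(443 + \frac{26}{9}\right) \left(-538\right) = \frac{4013}{9} \left(-538\right) = - \frac{2158994}{9}$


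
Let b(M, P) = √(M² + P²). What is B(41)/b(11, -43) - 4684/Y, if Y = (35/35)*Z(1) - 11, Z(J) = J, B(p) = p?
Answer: 2342/5 + 41*√1970/1970 ≈ 469.32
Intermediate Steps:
Y = -10 (Y = (35/35)*1 - 11 = (35*(1/35))*1 - 11 = 1*1 - 11 = 1 - 11 = -10)
B(41)/b(11, -43) - 4684/Y = 41/(√(11² + (-43)²)) - 4684/(-10) = 41/(√(121 + 1849)) - 4684*(-⅒) = 41/(√1970) + 2342/5 = 41*(√1970/1970) + 2342/5 = 41*√1970/1970 + 2342/5 = 2342/5 + 41*√1970/1970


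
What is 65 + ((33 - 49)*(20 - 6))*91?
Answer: -20319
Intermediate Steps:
65 + ((33 - 49)*(20 - 6))*91 = 65 - 16*14*91 = 65 - 224*91 = 65 - 20384 = -20319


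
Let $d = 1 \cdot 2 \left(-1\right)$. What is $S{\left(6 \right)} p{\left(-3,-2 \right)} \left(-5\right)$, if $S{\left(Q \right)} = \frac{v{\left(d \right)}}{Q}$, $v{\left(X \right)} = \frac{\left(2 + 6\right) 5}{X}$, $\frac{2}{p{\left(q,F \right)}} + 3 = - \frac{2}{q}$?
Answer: $- \frac{100}{7} \approx -14.286$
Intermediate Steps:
$d = -2$ ($d = 2 \left(-1\right) = -2$)
$p{\left(q,F \right)} = \frac{2}{-3 - \frac{2}{q}}$
$v{\left(X \right)} = \frac{40}{X}$ ($v{\left(X \right)} = \frac{8 \cdot 5}{X} = \frac{40}{X}$)
$S{\left(Q \right)} = - \frac{20}{Q}$ ($S{\left(Q \right)} = \frac{40 \frac{1}{-2}}{Q} = \frac{40 \left(- \frac{1}{2}\right)}{Q} = - \frac{20}{Q}$)
$S{\left(6 \right)} p{\left(-3,-2 \right)} \left(-5\right) = - \frac{20}{6} \left(\left(-2\right) \left(-3\right) \frac{1}{2 + 3 \left(-3\right)}\right) \left(-5\right) = \left(-20\right) \frac{1}{6} \left(\left(-2\right) \left(-3\right) \frac{1}{2 - 9}\right) \left(-5\right) = - \frac{10 \left(\left(-2\right) \left(-3\right) \frac{1}{-7}\right)}{3} \left(-5\right) = - \frac{10 \left(\left(-2\right) \left(-3\right) \left(- \frac{1}{7}\right)\right)}{3} \left(-5\right) = \left(- \frac{10}{3}\right) \left(- \frac{6}{7}\right) \left(-5\right) = \frac{20}{7} \left(-5\right) = - \frac{100}{7}$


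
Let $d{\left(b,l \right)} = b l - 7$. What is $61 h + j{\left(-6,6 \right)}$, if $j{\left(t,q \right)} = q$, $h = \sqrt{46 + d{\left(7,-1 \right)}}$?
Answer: $6 + 244 \sqrt{2} \approx 351.07$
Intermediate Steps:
$d{\left(b,l \right)} = -7 + b l$
$h = 4 \sqrt{2}$ ($h = \sqrt{46 + \left(-7 + 7 \left(-1\right)\right)} = \sqrt{46 - 14} = \sqrt{32} = 4 \sqrt{2} \approx 5.6569$)
$61 h + j{\left(-6,6 \right)} = 61 \cdot 4 \sqrt{2} + 6 = 244 \sqrt{2} + 6 = 6 + 244 \sqrt{2}$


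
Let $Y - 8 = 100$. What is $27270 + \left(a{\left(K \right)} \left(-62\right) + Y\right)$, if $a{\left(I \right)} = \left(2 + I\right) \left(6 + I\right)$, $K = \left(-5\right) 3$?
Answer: $20124$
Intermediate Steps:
$K = -15$
$Y = 108$ ($Y = 8 + 100 = 108$)
$27270 + \left(a{\left(K \right)} \left(-62\right) + Y\right) = 27270 + \left(\left(12 + \left(-15\right)^{2} + 8 \left(-15\right)\right) \left(-62\right) + 108\right) = 27270 + \left(\left(12 + 225 - 120\right) \left(-62\right) + 108\right) = 27270 + \left(117 \left(-62\right) + 108\right) = 27270 + \left(-7254 + 108\right) = 27270 - 7146 = 20124$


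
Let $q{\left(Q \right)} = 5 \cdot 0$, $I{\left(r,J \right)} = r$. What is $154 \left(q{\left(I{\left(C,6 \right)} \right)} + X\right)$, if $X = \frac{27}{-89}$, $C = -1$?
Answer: $- \frac{4158}{89} \approx -46.719$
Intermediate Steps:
$q{\left(Q \right)} = 0$
$X = - \frac{27}{89}$ ($X = 27 \left(- \frac{1}{89}\right) = - \frac{27}{89} \approx -0.30337$)
$154 \left(q{\left(I{\left(C,6 \right)} \right)} + X\right) = 154 \left(0 - \frac{27}{89}\right) = 154 \left(- \frac{27}{89}\right) = - \frac{4158}{89}$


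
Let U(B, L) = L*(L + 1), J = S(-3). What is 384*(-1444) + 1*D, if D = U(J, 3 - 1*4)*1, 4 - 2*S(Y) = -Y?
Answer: -554496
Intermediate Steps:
S(Y) = 2 + Y/2 (S(Y) = 2 - (-1)*Y/2 = 2 + Y/2)
J = ½ (J = 2 + (½)*(-3) = 2 - 3/2 = ½ ≈ 0.50000)
U(B, L) = L*(1 + L)
D = 0 (D = ((3 - 1*4)*(1 + (3 - 1*4)))*1 = ((3 - 4)*(1 + (3 - 4)))*1 = -(1 - 1)*1 = -1*0*1 = 0*1 = 0)
384*(-1444) + 1*D = 384*(-1444) + 1*0 = -554496 + 0 = -554496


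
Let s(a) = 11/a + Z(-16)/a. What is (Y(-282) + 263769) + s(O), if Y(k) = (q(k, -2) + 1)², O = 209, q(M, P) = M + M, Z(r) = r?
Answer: 121374237/209 ≈ 5.8074e+5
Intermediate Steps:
q(M, P) = 2*M
s(a) = -5/a (s(a) = 11/a - 16/a = -5/a)
Y(k) = (1 + 2*k)² (Y(k) = (2*k + 1)² = (1 + 2*k)²)
(Y(-282) + 263769) + s(O) = ((1 + 2*(-282))² + 263769) - 5/209 = ((1 - 564)² + 263769) - 5*1/209 = ((-563)² + 263769) - 5/209 = (316969 + 263769) - 5/209 = 580738 - 5/209 = 121374237/209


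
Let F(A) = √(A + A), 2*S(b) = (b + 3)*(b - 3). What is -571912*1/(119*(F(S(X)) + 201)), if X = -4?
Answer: -57477156/2403443 + 285956*√7/2403443 ≈ -23.600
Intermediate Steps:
S(b) = (-3 + b)*(3 + b)/2 (S(b) = ((b + 3)*(b - 3))/2 = ((3 + b)*(-3 + b))/2 = ((-3 + b)*(3 + b))/2 = (-3 + b)*(3 + b)/2)
F(A) = √2*√A (F(A) = √(2*A) = √2*√A)
-571912*1/(119*(F(S(X)) + 201)) = -571912*1/(119*(√2*√(-9/2 + (½)*(-4)²) + 201)) = -571912*1/(119*(√2*√(-9/2 + (½)*16) + 201)) = -571912*1/(119*(√2*√(-9/2 + 8) + 201)) = -571912*1/(119*(√2*√(7/2) + 201)) = -571912*1/(119*(√2*(√14/2) + 201)) = -571912*1/(119*(√7 + 201)) = -571912*1/(119*(201 + √7)) = -571912/(23919 + 119*√7)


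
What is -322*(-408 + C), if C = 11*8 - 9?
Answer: 105938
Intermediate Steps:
C = 79 (C = 88 - 9 = 79)
-322*(-408 + C) = -322*(-408 + 79) = -322*(-329) = 105938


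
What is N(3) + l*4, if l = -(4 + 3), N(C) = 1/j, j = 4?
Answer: -111/4 ≈ -27.750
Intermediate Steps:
N(C) = ¼ (N(C) = 1/4 = ¼)
l = -7 (l = -1*7 = -7)
N(3) + l*4 = ¼ - 7*4 = ¼ - 28 = -111/4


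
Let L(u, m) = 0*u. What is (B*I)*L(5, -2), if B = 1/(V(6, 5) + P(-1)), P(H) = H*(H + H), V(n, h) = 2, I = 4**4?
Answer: 0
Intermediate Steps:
I = 256
L(u, m) = 0
P(H) = 2*H**2 (P(H) = H*(2*H) = 2*H**2)
B = 1/4 (B = 1/(2 + 2*(-1)**2) = 1/(2 + 2*1) = 1/(2 + 2) = 1/4 ≈ 0.25000)
(B*I)*L(5, -2) = ((1/4)*256)*0 = 64*0 = 0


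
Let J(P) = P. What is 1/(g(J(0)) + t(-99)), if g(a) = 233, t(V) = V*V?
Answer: 1/10034 ≈ 9.9661e-5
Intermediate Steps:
t(V) = V**2
1/(g(J(0)) + t(-99)) = 1/(233 + (-99)**2) = 1/(233 + 9801) = 1/10034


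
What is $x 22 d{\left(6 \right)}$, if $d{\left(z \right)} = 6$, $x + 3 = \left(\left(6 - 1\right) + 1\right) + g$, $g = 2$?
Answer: $660$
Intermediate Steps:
$x = 5$ ($x = -3 + \left(\left(\left(6 - 1\right) + 1\right) + 2\right) = -3 + \left(\left(5 + 1\right) + 2\right) = -3 + \left(6 + 2\right) = -3 + 8 = 5$)
$x 22 d{\left(6 \right)} = 5 \cdot 22 \cdot 6 = 110 \cdot 6 = 660$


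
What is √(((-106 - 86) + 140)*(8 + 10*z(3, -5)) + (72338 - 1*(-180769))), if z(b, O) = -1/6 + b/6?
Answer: √2272659/3 ≈ 502.51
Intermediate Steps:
z(b, O) = -⅙ + b/6 (z(b, O) = -1*⅙ + b*(⅙) = -⅙ + b/6)
√(((-106 - 86) + 140)*(8 + 10*z(3, -5)) + (72338 - 1*(-180769))) = √(((-106 - 86) + 140)*(8 + 10*(-⅙ + (⅙)*3)) + (72338 - 1*(-180769))) = √((-192 + 140)*(8 + 10*(-⅙ + ½)) + (72338 + 180769)) = √(-52*(8 + 10*(⅓)) + 253107) = √(-52*(8 + 10/3) + 253107) = √(-52*34/3 + 253107) = √(-1768/3 + 253107) = √(757553/3) = √2272659/3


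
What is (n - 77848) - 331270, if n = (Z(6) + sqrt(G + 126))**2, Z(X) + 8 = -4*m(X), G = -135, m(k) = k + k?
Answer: -405991 - 336*I ≈ -4.0599e+5 - 336.0*I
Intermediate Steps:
m(k) = 2*k
Z(X) = -8 - 8*X
n = (-56 + 3*I)**2 (n = ((-8 - 8*6) + sqrt(-135 + 126))**2 = ((-8 - 48) + sqrt(-9))**2 = (-56 + 3*I)**2 ≈ 3127.0 - 336.0*I)
(n - 77848) - 331270 = ((3127 - 336*I) - 77848) - 331270 = (-74721 - 336*I) - 331270 = -405991 - 336*I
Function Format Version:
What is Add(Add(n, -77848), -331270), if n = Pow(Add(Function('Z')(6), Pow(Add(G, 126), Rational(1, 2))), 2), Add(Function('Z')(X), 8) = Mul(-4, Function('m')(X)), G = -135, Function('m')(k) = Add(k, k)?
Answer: Add(-405991, Mul(-336, I)) ≈ Add(-4.0599e+5, Mul(-336.00, I))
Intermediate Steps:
Function('m')(k) = Mul(2, k)
Function('Z')(X) = Add(-8, Mul(-8, X)) (Function('Z')(X) = Add(-8, Mul(-4, Mul(2, X))) = Add(-8, Mul(-8, X)))
n = Pow(Add(-56, Mul(3, I)), 2) (n = Pow(Add(Add(-8, Mul(-8, 6)), Pow(Add(-135, 126), Rational(1, 2))), 2) = Pow(Add(Add(-8, -48), Pow(-9, Rational(1, 2))), 2) = Pow(Add(-56, Mul(3, I)), 2) ≈ Add(3127.0, Mul(-336.00, I)))
Add(Add(n, -77848), -331270) = Add(Add(Add(3127, Mul(-336, I)), -77848), -331270) = Add(Add(-74721, Mul(-336, I)), -331270) = Add(-405991, Mul(-336, I))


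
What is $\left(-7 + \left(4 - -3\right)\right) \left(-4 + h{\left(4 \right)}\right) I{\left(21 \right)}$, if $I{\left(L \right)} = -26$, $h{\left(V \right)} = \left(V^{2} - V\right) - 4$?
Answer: $0$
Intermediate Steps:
$h{\left(V \right)} = -4 + V^{2} - V$
$\left(-7 + \left(4 - -3\right)\right) \left(-4 + h{\left(4 \right)}\right) I{\left(21 \right)} = \left(-7 + \left(4 - -3\right)\right) \left(-4 - \left(8 - 16\right)\right) \left(-26\right) = \left(-7 + \left(4 + 3\right)\right) \left(-4 - -8\right) \left(-26\right) = \left(-7 + 7\right) \left(-4 + 8\right) \left(-26\right) = 0 \cdot 4 \left(-26\right) = 0 \left(-26\right) = 0$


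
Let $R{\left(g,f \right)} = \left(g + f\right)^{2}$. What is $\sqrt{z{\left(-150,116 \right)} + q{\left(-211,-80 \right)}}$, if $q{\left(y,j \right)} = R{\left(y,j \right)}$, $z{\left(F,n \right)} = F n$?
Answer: $\sqrt{67281} \approx 259.39$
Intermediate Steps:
$R{\left(g,f \right)} = \left(f + g\right)^{2}$
$q{\left(y,j \right)} = \left(j + y\right)^{2}$
$\sqrt{z{\left(-150,116 \right)} + q{\left(-211,-80 \right)}} = \sqrt{\left(-150\right) 116 + \left(-80 - 211\right)^{2}} = \sqrt{-17400 + \left(-291\right)^{2}} = \sqrt{-17400 + 84681} = \sqrt{67281}$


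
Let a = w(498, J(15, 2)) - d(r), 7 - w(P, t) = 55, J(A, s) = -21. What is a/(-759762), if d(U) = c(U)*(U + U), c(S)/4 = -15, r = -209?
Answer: 1396/42209 ≈ 0.033074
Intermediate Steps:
c(S) = -60 (c(S) = 4*(-15) = -60)
w(P, t) = -48 (w(P, t) = 7 - 1*55 = 7 - 55 = -48)
d(U) = -120*U (d(U) = -60*(U + U) = -120*U)
a = -25128 (a = -48 - (-120)*(-209) = -48 - 1*25080 = -48 - 25080 = -25128)
a/(-759762) = -25128/(-759762) = -25128*(-1/759762) = 1396/42209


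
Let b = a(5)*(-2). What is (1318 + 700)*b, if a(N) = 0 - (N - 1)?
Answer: 16144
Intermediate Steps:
a(N) = 1 - N (a(N) = 0 - (-1 + N) = 0 + (1 - N) = 1 - N)
b = 8 (b = (1 - 1*5)*(-2) = (1 - 5)*(-2) = -4*(-2) = 8)
(1318 + 700)*b = (1318 + 700)*8 = 2018*8 = 16144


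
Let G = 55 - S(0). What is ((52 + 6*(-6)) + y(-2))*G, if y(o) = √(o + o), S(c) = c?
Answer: 880 + 110*I ≈ 880.0 + 110.0*I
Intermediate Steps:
y(o) = √2*√o (y(o) = √(2*o) = √2*√o)
G = 55 (G = 55 - 1*0 = 55 + 0 = 55)
((52 + 6*(-6)) + y(-2))*G = ((52 + 6*(-6)) + √2*√(-2))*55 = ((52 - 36) + √2*(I*√2))*55 = (16 + 2*I)*55 = 880 + 110*I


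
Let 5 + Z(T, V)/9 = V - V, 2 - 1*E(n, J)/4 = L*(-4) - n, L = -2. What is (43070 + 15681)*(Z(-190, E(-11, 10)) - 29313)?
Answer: -1724811858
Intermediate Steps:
E(n, J) = -24 + 4*n (E(n, J) = 8 - 4*(-2*(-4) - n) = 8 - 4*(8 - n) = 8 + (-32 + 4*n) = -24 + 4*n)
Z(T, V) = -45 (Z(T, V) = -45 + 9*(V - V) = -45 + 9*0 = -45 + 0 = -45)
(43070 + 15681)*(Z(-190, E(-11, 10)) - 29313) = (43070 + 15681)*(-45 - 29313) = 58751*(-29358) = -1724811858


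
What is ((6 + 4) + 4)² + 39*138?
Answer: 5578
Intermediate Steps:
((6 + 4) + 4)² + 39*138 = (10 + 4)² + 5382 = 14² + 5382 = 196 + 5382 = 5578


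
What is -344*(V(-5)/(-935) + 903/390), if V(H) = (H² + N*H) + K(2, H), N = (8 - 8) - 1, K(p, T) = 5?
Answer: -9524844/12155 ≈ -783.62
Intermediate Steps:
N = -1 (N = 0 - 1 = -1)
V(H) = 5 + H² - H (V(H) = (H² - H) + 5 = 5 + H² - H)
-344*(V(-5)/(-935) + 903/390) = -344*((5 + (-5)² - 1*(-5))/(-935) + 903/390) = -344*((5 + 25 + 5)*(-1/935) + 903*(1/390)) = -344*(35*(-1/935) + 301/130) = -344*(-7/187 + 301/130) = -344*55377/24310 = -9524844/12155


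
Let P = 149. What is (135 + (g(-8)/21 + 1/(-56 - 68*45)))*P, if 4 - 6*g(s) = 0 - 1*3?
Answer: 37429247/1860 ≈ 20123.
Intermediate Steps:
g(s) = 7/6 (g(s) = ⅔ - (0 - 1*3)/6 = ⅔ - (0 - 3)/6 = ⅔ - ⅙*(-3) = ⅔ + ½ = 7/6)
(135 + (g(-8)/21 + 1/(-56 - 68*45)))*P = (135 + ((7/6)/21 + 1/(-56 - 68*45)))*149 = (135 + ((7/6)*(1/21) + (1/45)/(-124)))*149 = (135 + (1/18 - 1/124*1/45))*149 = (135 + (1/18 - 1/5580))*149 = (135 + 103/1860)*149 = (251203/1860)*149 = 37429247/1860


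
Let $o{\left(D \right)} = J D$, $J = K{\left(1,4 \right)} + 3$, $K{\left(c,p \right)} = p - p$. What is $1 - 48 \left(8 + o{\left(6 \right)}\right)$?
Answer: $-1247$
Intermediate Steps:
$K{\left(c,p \right)} = 0$
$J = 3$ ($J = 0 + 3 = 3$)
$o{\left(D \right)} = 3 D$
$1 - 48 \left(8 + o{\left(6 \right)}\right) = 1 - 48 \left(8 + 3 \cdot 6\right) = 1 - 48 \left(8 + 18\right) = 1 - 1248 = -1247$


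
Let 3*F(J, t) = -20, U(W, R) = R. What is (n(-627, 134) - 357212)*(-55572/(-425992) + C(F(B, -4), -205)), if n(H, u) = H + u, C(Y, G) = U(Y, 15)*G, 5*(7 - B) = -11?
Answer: 117136746706185/106498 ≈ 1.0999e+9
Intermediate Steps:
B = 46/5 (B = 7 - ⅕*(-11) = 7 + 11/5 = 46/5 ≈ 9.2000)
F(J, t) = -20/3 (F(J, t) = (⅓)*(-20) = -20/3)
C(Y, G) = 15*G
(n(-627, 134) - 357212)*(-55572/(-425992) + C(F(B, -4), -205)) = ((-627 + 134) - 357212)*(-55572/(-425992) + 15*(-205)) = (-493 - 357212)*(-55572*(-1/425992) - 3075) = -357705*(13893/106498 - 3075) = -357705*(-327467457/106498) = 117136746706185/106498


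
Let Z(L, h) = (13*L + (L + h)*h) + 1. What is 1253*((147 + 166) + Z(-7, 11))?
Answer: 334551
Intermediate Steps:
Z(L, h) = 1 + 13*L + h*(L + h) (Z(L, h) = (13*L + h*(L + h)) + 1 = 1 + 13*L + h*(L + h))
1253*((147 + 166) + Z(-7, 11)) = 1253*((147 + 166) + (1 + 11² + 13*(-7) - 7*11)) = 1253*(313 + (1 + 121 - 91 - 77)) = 1253*(313 - 46) = 1253*267 = 334551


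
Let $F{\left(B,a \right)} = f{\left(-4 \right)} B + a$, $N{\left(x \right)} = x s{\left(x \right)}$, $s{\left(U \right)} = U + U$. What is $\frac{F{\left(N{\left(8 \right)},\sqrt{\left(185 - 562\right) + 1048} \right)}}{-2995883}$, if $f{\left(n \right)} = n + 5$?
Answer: $- \frac{128}{2995883} - \frac{\sqrt{671}}{2995883} \approx -5.1372 \cdot 10^{-5}$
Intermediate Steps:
$f{\left(n \right)} = 5 + n$
$s{\left(U \right)} = 2 U$
$N{\left(x \right)} = 2 x^{2}$ ($N{\left(x \right)} = x 2 x = 2 x^{2}$)
$F{\left(B,a \right)} = B + a$ ($F{\left(B,a \right)} = \left(5 - 4\right) B + a = 1 B + a = B + a$)
$\frac{F{\left(N{\left(8 \right)},\sqrt{\left(185 - 562\right) + 1048} \right)}}{-2995883} = \frac{2 \cdot 8^{2} + \sqrt{\left(185 - 562\right) + 1048}}{-2995883} = \left(2 \cdot 64 + \sqrt{-377 + 1048}\right) \left(- \frac{1}{2995883}\right) = \left(128 + \sqrt{671}\right) \left(- \frac{1}{2995883}\right) = - \frac{128}{2995883} - \frac{\sqrt{671}}{2995883}$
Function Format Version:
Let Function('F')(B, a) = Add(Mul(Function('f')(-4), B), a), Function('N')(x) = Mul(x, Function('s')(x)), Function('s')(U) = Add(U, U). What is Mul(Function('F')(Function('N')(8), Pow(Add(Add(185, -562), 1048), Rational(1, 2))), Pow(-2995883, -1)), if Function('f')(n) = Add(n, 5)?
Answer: Add(Rational(-128, 2995883), Mul(Rational(-1, 2995883), Pow(671, Rational(1, 2)))) ≈ -5.1372e-5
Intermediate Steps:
Function('f')(n) = Add(5, n)
Function('s')(U) = Mul(2, U)
Function('N')(x) = Mul(2, Pow(x, 2)) (Function('N')(x) = Mul(x, Mul(2, x)) = Mul(2, Pow(x, 2)))
Function('F')(B, a) = Add(B, a) (Function('F')(B, a) = Add(Mul(Add(5, -4), B), a) = Add(Mul(1, B), a) = Add(B, a))
Mul(Function('F')(Function('N')(8), Pow(Add(Add(185, -562), 1048), Rational(1, 2))), Pow(-2995883, -1)) = Mul(Add(Mul(2, Pow(8, 2)), Pow(Add(Add(185, -562), 1048), Rational(1, 2))), Pow(-2995883, -1)) = Mul(Add(Mul(2, 64), Pow(Add(-377, 1048), Rational(1, 2))), Rational(-1, 2995883)) = Mul(Add(128, Pow(671, Rational(1, 2))), Rational(-1, 2995883)) = Add(Rational(-128, 2995883), Mul(Rational(-1, 2995883), Pow(671, Rational(1, 2))))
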